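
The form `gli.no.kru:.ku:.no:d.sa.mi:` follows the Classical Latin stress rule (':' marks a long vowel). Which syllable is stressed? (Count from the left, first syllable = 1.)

5

Classical Latin: stress the penult if heavy (long vowel or closed), else the antepenult.
Weights: 5 no:d H, 6 sa L, 7 mi: H.
The penult (syllable 6, sa) is light, so stress falls on the antepenult (syllable 5, no:d).
Stress on syllable 5: gli.no.kru:.ku:.ˈno:d.sa.mi:.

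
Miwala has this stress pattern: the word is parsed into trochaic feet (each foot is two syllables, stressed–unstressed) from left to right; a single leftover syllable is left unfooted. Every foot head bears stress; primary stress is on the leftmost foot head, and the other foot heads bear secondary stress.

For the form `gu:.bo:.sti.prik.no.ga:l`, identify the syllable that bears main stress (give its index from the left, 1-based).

1

Parse left to right into trochaic (ˈσσ) feet: (ˈgu:.bo:) (ˈsti.prik) (ˈno.ga:l).
Foot heads (stressed positions): 1, 3, 5.
End Rule Leftmost: primary stress on the leftmost head = syllable 1.
Primary stress: syllable 1 → ˈgu:.bo:.sti.prik.no.ga:l.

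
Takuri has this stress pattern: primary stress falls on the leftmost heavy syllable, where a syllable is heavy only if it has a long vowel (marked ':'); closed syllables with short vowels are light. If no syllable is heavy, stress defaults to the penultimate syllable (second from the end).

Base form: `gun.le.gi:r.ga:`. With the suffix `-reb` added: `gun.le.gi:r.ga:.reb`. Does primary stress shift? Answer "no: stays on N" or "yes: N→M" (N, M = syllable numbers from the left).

Base `gun.le.gi:r.ga:` (4 syllables):
  Weights: 1 gun L, 2 le L, 3 gi:r H, 4 ga: H.
  Heavy syllables in the domain: 3, 4. The leftmost is syllable 3 (gi:r).
  → primary stress on syllable 3.
Suffixed `gun.le.gi:r.ga:.reb` (5 syllables):
  Weights: 1 gun L, 2 le L, 3 gi:r H, 4 ga: H, 5 reb L.
  Heavy syllables in the domain: 3, 4. The leftmost is syllable 3 (gi:r).
  → primary stress on syllable 3.

no: stays on 3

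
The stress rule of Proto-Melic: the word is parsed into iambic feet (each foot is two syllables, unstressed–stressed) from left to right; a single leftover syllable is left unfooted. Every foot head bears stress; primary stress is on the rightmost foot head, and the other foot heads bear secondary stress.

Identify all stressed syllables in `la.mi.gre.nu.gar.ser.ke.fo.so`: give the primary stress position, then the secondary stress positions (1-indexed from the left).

Parse left to right into iambic (σˈσ) feet: (la.ˈmi) (gre.ˈnu) (gar.ˈser) (ke.ˈfo) so. Syllable 9 is left unfooted.
Foot heads (stressed positions): 2, 4, 6, 8.
End Rule Rightmost: primary stress on the rightmost head = syllable 8.
Secondary stress on 2, 4, 6: la.ˌmi.gre.ˌnu.gar.ˌser.ke.ˈfo.so.

primary 8, secondary 2, 4, 6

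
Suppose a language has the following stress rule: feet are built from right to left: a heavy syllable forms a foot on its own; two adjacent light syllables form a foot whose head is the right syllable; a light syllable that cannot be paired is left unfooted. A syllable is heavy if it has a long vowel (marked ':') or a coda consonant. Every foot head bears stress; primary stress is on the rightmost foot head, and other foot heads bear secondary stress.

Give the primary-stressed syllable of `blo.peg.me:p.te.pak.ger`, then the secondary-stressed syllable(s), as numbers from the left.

primary 6, secondary 2, 3, 5

Weights: 1 blo L, 2 peg H, 3 me:p H, 4 te L, 5 pak H, 6 ger H.
Parse right to left (heavy = foot alone; LL = one foot; stranded L unfooted): blo (ˈpeg) (ˈme:p) te (ˈpak) (ˈger).
Foot heads: 2, 3, 5, 6.
Primary stress on the rightmost head = syllable 6.
Secondary stress on 2, 3, 5: blo.ˌpeg.ˌme:p.te.ˌpak.ˈger.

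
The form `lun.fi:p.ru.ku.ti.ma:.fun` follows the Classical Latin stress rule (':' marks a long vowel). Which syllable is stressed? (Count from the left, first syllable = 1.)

6

Classical Latin: stress the penult if heavy (long vowel or closed), else the antepenult.
Weights: 5 ti L, 6 ma: H, 7 fun H.
The penult (syllable 6, ma:) is heavy, so it takes stress.
Stress on syllable 6: lun.fi:p.ru.ku.ti.ˈma:.fun.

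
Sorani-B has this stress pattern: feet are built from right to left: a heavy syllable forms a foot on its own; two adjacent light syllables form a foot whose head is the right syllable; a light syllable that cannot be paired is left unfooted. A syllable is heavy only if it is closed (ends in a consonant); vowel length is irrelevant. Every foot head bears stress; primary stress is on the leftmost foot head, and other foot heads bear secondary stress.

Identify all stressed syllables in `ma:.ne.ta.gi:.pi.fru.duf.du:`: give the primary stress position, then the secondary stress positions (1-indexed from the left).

primary 2, secondary 4, 6, 7

Weights: 1 ma: L, 2 ne L, 3 ta L, 4 gi: L, 5 pi L, 6 fru L, 7 duf H, 8 du: L.
Parse right to left (heavy = foot alone; LL = one foot; stranded L unfooted): (ma:.ˈne) (ta.ˈgi:) (pi.ˈfru) (ˈduf) du:.
Foot heads: 2, 4, 6, 7.
Primary stress on the leftmost head = syllable 2.
Secondary stress on 4, 6, 7: ma:.ˈne.ta.ˌgi:.pi.ˌfru.ˌduf.du:.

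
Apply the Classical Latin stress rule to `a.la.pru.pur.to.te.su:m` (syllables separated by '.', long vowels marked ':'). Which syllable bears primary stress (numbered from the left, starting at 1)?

5

Classical Latin: stress the penult if heavy (long vowel or closed), else the antepenult.
Weights: 5 to L, 6 te L, 7 su:m H.
The penult (syllable 6, te) is light, so stress falls on the antepenult (syllable 5, to).
Stress on syllable 5: a.la.pru.pur.ˈto.te.su:m.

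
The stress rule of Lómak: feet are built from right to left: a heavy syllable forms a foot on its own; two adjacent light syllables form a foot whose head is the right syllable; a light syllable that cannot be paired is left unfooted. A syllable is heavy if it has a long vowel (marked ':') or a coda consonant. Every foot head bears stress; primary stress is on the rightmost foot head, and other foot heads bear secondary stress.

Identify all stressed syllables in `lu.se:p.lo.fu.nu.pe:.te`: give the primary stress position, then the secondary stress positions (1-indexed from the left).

primary 6, secondary 2, 5

Weights: 1 lu L, 2 se:p H, 3 lo L, 4 fu L, 5 nu L, 6 pe: H, 7 te L.
Parse right to left (heavy = foot alone; LL = one foot; stranded L unfooted): lu (ˈse:p) lo (fu.ˈnu) (ˈpe:) te.
Foot heads: 2, 5, 6.
Primary stress on the rightmost head = syllable 6.
Secondary stress on 2, 5: lu.ˌse:p.lo.fu.ˌnu.ˈpe:.te.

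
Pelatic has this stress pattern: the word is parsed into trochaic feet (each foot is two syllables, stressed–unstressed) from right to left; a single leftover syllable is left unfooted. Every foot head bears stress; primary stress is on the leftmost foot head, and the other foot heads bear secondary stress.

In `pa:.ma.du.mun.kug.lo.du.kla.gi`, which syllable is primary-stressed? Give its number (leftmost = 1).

Parse right to left into trochaic (ˈσσ) feet: pa: (ˈma.du) (ˈmun.kug) (ˈlo.du) (ˈkla.gi). Syllable 1 is left unfooted.
Foot heads (stressed positions): 2, 4, 6, 8.
End Rule Leftmost: primary stress on the leftmost head = syllable 2.
Primary stress: syllable 2 → pa:.ˈma.du.mun.kug.lo.du.kla.gi.

2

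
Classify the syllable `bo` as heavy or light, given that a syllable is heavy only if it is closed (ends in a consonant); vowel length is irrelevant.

`bo`: short vowel, open (no coda). Open (no coda) → light.

light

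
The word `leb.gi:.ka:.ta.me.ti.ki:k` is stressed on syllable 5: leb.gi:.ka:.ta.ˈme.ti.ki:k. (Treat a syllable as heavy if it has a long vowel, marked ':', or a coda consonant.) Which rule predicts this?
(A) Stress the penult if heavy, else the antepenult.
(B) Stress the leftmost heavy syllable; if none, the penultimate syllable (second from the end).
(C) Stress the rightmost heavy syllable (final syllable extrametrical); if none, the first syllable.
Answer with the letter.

Rule A → syllable 5 ✓.
Rule B → syllable 1 (observed: 5).
Rule C → syllable 3 (observed: 5).

A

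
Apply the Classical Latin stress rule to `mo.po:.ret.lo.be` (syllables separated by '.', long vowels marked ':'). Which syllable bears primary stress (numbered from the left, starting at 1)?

Classical Latin: stress the penult if heavy (long vowel or closed), else the antepenult.
Weights: 3 ret H, 4 lo L, 5 be L.
The penult (syllable 4, lo) is light, so stress falls on the antepenult (syllable 3, ret).
Stress on syllable 3: mo.po:.ˈret.lo.be.

3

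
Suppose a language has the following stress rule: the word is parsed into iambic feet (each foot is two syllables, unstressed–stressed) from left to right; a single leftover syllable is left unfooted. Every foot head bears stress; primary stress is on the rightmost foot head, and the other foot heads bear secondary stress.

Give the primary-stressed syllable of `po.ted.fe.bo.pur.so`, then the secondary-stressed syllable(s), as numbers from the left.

Parse left to right into iambic (σˈσ) feet: (po.ˈted) (fe.ˈbo) (pur.ˈso).
Foot heads (stressed positions): 2, 4, 6.
End Rule Rightmost: primary stress on the rightmost head = syllable 6.
Secondary stress on 2, 4: po.ˌted.fe.ˌbo.pur.ˈso.

primary 6, secondary 2, 4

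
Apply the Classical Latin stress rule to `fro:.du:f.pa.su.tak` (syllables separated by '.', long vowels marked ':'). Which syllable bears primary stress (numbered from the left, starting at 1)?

3

Classical Latin: stress the penult if heavy (long vowel or closed), else the antepenult.
Weights: 3 pa L, 4 su L, 5 tak H.
The penult (syllable 4, su) is light, so stress falls on the antepenult (syllable 3, pa).
Stress on syllable 3: fro:.du:f.ˈpa.su.tak.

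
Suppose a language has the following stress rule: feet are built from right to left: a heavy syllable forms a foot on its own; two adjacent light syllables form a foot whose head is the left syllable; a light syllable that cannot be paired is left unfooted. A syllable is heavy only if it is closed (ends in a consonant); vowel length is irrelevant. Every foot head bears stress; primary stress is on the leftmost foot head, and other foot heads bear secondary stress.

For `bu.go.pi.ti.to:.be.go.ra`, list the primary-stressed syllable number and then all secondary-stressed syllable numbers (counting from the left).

primary 1, secondary 3, 5, 7

Weights: 1 bu L, 2 go L, 3 pi L, 4 ti L, 5 to: L, 6 be L, 7 go L, 8 ra L.
Parse right to left (heavy = foot alone; LL = one foot; stranded L unfooted): (ˈbu.go) (ˈpi.ti) (ˈto:.be) (ˈgo.ra).
Foot heads: 1, 3, 5, 7.
Primary stress on the leftmost head = syllable 1.
Secondary stress on 3, 5, 7: ˈbu.go.ˌpi.ti.ˌto:.be.ˌgo.ra.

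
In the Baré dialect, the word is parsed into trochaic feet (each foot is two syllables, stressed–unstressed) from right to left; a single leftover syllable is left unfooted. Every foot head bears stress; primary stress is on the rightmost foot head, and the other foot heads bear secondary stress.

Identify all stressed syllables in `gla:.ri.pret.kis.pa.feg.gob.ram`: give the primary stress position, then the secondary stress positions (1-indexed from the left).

Parse right to left into trochaic (ˈσσ) feet: (ˈgla:.ri) (ˈpret.kis) (ˈpa.feg) (ˈgob.ram).
Foot heads (stressed positions): 1, 3, 5, 7.
End Rule Rightmost: primary stress on the rightmost head = syllable 7.
Secondary stress on 1, 3, 5: ˌgla:.ri.ˌpret.kis.ˌpa.feg.ˈgob.ram.

primary 7, secondary 1, 3, 5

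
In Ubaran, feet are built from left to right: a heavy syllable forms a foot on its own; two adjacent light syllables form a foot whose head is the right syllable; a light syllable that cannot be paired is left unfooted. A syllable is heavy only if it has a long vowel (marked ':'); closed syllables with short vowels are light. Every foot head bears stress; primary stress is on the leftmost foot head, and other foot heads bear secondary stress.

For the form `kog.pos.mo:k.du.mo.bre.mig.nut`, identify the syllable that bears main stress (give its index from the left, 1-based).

Weights: 1 kog L, 2 pos L, 3 mo:k H, 4 du L, 5 mo L, 6 bre L, 7 mig L, 8 nut L.
Parse left to right (heavy = foot alone; LL = one foot; stranded L unfooted): (kog.ˈpos) (ˈmo:k) (du.ˈmo) (bre.ˈmig) nut.
Foot heads: 2, 3, 5, 7.
Primary stress on the leftmost head = syllable 2.
Primary stress: syllable 2 → kog.ˈpos.mo:k.du.mo.bre.mig.nut.

2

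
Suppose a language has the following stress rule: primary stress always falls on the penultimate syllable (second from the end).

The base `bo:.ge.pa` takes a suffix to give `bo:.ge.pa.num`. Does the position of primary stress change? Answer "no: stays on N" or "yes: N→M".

Base `bo:.ge.pa` (3 syllables):
  The word has 3 syllables; the penultimate syllable (second from the end) is syllable 2 (ge).
  → primary stress on syllable 2.
Suffixed `bo:.ge.pa.num` (4 syllables):
  The word has 4 syllables; the penultimate syllable (second from the end) is syllable 3 (pa).
  → primary stress on syllable 3.

yes: 2→3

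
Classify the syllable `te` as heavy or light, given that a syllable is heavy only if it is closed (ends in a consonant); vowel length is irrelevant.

light

`te`: short vowel, open (no coda). Open (no coda) → light.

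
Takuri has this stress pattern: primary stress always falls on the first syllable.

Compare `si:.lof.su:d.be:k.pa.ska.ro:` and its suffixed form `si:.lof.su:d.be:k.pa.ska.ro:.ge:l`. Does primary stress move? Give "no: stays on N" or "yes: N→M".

Base `si:.lof.su:d.be:k.pa.ska.ro:` (7 syllables):
  The word has 7 syllables; the first syllable is syllable 1 (si:).
  → primary stress on syllable 1.
Suffixed `si:.lof.su:d.be:k.pa.ska.ro:.ge:l` (8 syllables):
  The word has 8 syllables; the first syllable is syllable 1 (si:).
  → primary stress on syllable 1.

no: stays on 1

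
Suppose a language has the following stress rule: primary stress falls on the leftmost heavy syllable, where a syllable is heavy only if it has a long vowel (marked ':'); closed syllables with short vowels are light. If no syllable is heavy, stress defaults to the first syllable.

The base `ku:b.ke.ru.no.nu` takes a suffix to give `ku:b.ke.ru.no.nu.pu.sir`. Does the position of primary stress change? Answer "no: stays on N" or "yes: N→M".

no: stays on 1

Base `ku:b.ke.ru.no.nu` (5 syllables):
  Weights: 1 ku:b H, 2 ke L, 3 ru L, 4 no L, 5 nu L.
  Heavy syllables in the domain: 1. The leftmost is syllable 1 (ku:b).
  → primary stress on syllable 1.
Suffixed `ku:b.ke.ru.no.nu.pu.sir` (7 syllables):
  Weights: 1 ku:b H, 2 ke L, 3 ru L, 4 no L, 5 nu L, 6 pu L, 7 sir L.
  Heavy syllables in the domain: 1. The leftmost is syllable 1 (ku:b).
  → primary stress on syllable 1.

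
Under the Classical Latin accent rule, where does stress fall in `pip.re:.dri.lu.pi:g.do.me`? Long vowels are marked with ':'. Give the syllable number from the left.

Classical Latin: stress the penult if heavy (long vowel or closed), else the antepenult.
Weights: 5 pi:g H, 6 do L, 7 me L.
The penult (syllable 6, do) is light, so stress falls on the antepenult (syllable 5, pi:g).
Stress on syllable 5: pip.re:.dri.lu.ˈpi:g.do.me.

5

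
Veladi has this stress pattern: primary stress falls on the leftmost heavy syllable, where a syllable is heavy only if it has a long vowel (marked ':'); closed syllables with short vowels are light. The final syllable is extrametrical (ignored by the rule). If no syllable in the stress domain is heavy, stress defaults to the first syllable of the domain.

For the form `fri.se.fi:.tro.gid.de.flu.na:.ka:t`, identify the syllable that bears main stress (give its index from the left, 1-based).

3

The final syllable (9, ka:t) is extrametrical; the stress domain is syllables 1–8.
Weights: 1 fri L, 2 se L, 3 fi: H, 4 tro L, 5 gid L, 6 de L, 7 flu L, 8 na: H.
Heavy syllables in the domain: 3, 8. The leftmost is syllable 3 (fi:).
Primary stress: syllable 3 → fri.se.ˈfi:.tro.gid.de.flu.na:.ka:t.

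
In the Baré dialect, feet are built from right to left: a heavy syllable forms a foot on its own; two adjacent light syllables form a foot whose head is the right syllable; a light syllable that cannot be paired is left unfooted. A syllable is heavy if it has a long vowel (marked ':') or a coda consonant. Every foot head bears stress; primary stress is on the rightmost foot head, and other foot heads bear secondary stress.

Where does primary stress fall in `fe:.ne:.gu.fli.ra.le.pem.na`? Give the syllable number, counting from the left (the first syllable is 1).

7

Weights: 1 fe: H, 2 ne: H, 3 gu L, 4 fli L, 5 ra L, 6 le L, 7 pem H, 8 na L.
Parse right to left (heavy = foot alone; LL = one foot; stranded L unfooted): (ˈfe:) (ˈne:) (gu.ˈfli) (ra.ˈle) (ˈpem) na.
Foot heads: 1, 2, 4, 6, 7.
Primary stress on the rightmost head = syllable 7.
Primary stress: syllable 7 → fe:.ne:.gu.fli.ra.le.ˈpem.na.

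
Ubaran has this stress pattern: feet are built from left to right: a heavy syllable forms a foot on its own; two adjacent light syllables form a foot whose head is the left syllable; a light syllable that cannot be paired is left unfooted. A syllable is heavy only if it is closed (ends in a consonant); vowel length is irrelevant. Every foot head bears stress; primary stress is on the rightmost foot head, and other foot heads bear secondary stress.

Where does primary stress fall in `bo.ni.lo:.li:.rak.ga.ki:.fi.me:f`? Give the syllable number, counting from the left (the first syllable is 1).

Weights: 1 bo L, 2 ni L, 3 lo: L, 4 li: L, 5 rak H, 6 ga L, 7 ki: L, 8 fi L, 9 me:f H.
Parse left to right (heavy = foot alone; LL = one foot; stranded L unfooted): (ˈbo.ni) (ˈlo:.li:) (ˈrak) (ˈga.ki:) fi (ˈme:f).
Foot heads: 1, 3, 5, 6, 9.
Primary stress on the rightmost head = syllable 9.
Primary stress: syllable 9 → bo.ni.lo:.li:.rak.ga.ki:.fi.ˈme:f.

9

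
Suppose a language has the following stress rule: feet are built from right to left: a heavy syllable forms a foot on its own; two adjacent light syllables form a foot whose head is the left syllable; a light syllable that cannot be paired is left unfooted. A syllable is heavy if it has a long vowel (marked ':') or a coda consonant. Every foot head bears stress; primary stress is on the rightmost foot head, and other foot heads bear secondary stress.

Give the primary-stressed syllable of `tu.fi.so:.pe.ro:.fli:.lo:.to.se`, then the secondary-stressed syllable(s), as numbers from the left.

primary 8, secondary 1, 3, 5, 6, 7

Weights: 1 tu L, 2 fi L, 3 so: H, 4 pe L, 5 ro: H, 6 fli: H, 7 lo: H, 8 to L, 9 se L.
Parse right to left (heavy = foot alone; LL = one foot; stranded L unfooted): (ˈtu.fi) (ˈso:) pe (ˈro:) (ˈfli:) (ˈlo:) (ˈto.se).
Foot heads: 1, 3, 5, 6, 7, 8.
Primary stress on the rightmost head = syllable 8.
Secondary stress on 1, 3, 5, 6, 7: ˌtu.fi.ˌso:.pe.ˌro:.ˌfli:.ˌlo:.ˈto.se.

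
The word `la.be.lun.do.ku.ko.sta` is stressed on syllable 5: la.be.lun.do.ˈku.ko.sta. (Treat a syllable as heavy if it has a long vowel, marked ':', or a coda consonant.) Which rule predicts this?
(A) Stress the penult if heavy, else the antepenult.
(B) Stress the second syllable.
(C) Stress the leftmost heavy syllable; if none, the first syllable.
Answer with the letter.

Rule A → syllable 5 ✓.
Rule B → syllable 2 (observed: 5).
Rule C → syllable 3 (observed: 5).

A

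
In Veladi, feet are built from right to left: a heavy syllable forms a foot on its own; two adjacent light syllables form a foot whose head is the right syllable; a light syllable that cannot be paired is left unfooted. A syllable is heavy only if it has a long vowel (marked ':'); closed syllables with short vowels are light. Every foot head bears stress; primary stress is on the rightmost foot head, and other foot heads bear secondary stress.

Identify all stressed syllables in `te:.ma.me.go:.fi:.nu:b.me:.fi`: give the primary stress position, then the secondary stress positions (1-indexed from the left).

primary 7, secondary 1, 3, 4, 5, 6

Weights: 1 te: H, 2 ma L, 3 me L, 4 go: H, 5 fi: H, 6 nu:b H, 7 me: H, 8 fi L.
Parse right to left (heavy = foot alone; LL = one foot; stranded L unfooted): (ˈte:) (ma.ˈme) (ˈgo:) (ˈfi:) (ˈnu:b) (ˈme:) fi.
Foot heads: 1, 3, 4, 5, 6, 7.
Primary stress on the rightmost head = syllable 7.
Secondary stress on 1, 3, 4, 5, 6: ˌte:.ma.ˌme.ˌgo:.ˌfi:.ˌnu:b.ˈme:.fi.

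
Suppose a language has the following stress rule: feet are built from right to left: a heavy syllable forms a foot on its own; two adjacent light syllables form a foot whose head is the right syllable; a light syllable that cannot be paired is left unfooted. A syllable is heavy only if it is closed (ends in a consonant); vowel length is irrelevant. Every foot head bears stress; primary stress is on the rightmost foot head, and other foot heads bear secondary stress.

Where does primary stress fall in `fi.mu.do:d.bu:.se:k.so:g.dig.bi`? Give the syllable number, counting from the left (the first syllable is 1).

7

Weights: 1 fi L, 2 mu L, 3 do:d H, 4 bu: L, 5 se:k H, 6 so:g H, 7 dig H, 8 bi L.
Parse right to left (heavy = foot alone; LL = one foot; stranded L unfooted): (fi.ˈmu) (ˈdo:d) bu: (ˈse:k) (ˈso:g) (ˈdig) bi.
Foot heads: 2, 3, 5, 6, 7.
Primary stress on the rightmost head = syllable 7.
Primary stress: syllable 7 → fi.mu.do:d.bu:.se:k.so:g.ˈdig.bi.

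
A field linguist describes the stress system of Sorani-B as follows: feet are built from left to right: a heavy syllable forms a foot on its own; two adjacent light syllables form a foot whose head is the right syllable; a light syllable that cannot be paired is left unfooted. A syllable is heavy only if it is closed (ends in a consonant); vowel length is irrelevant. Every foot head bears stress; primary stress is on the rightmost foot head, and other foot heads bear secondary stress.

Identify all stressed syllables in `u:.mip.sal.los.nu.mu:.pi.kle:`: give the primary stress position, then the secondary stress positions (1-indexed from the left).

Weights: 1 u: L, 2 mip H, 3 sal H, 4 los H, 5 nu L, 6 mu: L, 7 pi L, 8 kle: L.
Parse left to right (heavy = foot alone; LL = one foot; stranded L unfooted): u: (ˈmip) (ˈsal) (ˈlos) (nu.ˈmu:) (pi.ˈkle:).
Foot heads: 2, 3, 4, 6, 8.
Primary stress on the rightmost head = syllable 8.
Secondary stress on 2, 3, 4, 6: u:.ˌmip.ˌsal.ˌlos.nu.ˌmu:.pi.ˈkle:.

primary 8, secondary 2, 3, 4, 6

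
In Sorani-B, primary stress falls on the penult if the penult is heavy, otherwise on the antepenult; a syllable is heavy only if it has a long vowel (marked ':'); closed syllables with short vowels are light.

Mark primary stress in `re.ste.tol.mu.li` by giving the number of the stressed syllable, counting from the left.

Weights: 3 tol L, 4 mu L, 5 li L.
The penult (syllable 4, mu) is light, so stress falls on the antepenult (syllable 3, tol).
Primary stress: syllable 3 → re.ste.ˈtol.mu.li.

3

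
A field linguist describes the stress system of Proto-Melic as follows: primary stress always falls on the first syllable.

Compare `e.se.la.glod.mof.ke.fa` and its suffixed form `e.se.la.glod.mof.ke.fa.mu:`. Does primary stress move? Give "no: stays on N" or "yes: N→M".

Base `e.se.la.glod.mof.ke.fa` (7 syllables):
  The word has 7 syllables; the first syllable is syllable 1 (e).
  → primary stress on syllable 1.
Suffixed `e.se.la.glod.mof.ke.fa.mu:` (8 syllables):
  The word has 8 syllables; the first syllable is syllable 1 (e).
  → primary stress on syllable 1.

no: stays on 1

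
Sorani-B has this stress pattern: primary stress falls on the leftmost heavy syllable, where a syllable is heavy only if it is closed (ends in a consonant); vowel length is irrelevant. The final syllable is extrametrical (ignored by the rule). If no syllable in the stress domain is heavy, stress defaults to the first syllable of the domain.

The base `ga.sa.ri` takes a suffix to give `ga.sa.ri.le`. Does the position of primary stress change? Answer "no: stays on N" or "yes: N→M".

no: stays on 1

Base `ga.sa.ri` (3 syllables):
  The final syllable (3, ri) is extrametrical; the stress domain is syllables 1–2.
  Weights: 1 ga L, 2 sa L.
  No heavy syllable in the domain; default to the first syllable of the domain = syllable 1.
  → primary stress on syllable 1.
Suffixed `ga.sa.ri.le` (4 syllables):
  The final syllable (4, le) is extrametrical; the stress domain is syllables 1–3.
  Weights: 1 ga L, 2 sa L, 3 ri L.
  No heavy syllable in the domain; default to the first syllable of the domain = syllable 1.
  → primary stress on syllable 1.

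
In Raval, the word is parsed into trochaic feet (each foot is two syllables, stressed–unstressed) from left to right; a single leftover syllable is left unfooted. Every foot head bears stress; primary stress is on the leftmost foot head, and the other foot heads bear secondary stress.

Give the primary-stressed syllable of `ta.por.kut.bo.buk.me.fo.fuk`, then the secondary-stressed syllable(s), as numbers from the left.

Parse left to right into trochaic (ˈσσ) feet: (ˈta.por) (ˈkut.bo) (ˈbuk.me) (ˈfo.fuk).
Foot heads (stressed positions): 1, 3, 5, 7.
End Rule Leftmost: primary stress on the leftmost head = syllable 1.
Secondary stress on 3, 5, 7: ˈta.por.ˌkut.bo.ˌbuk.me.ˌfo.fuk.

primary 1, secondary 3, 5, 7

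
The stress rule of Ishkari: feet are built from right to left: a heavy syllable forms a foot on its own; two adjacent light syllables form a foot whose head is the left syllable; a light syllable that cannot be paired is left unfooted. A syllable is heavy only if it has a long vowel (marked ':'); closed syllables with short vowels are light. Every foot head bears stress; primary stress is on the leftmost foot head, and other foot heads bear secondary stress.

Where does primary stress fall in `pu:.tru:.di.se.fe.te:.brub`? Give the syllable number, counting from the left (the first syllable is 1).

1

Weights: 1 pu: H, 2 tru: H, 3 di L, 4 se L, 5 fe L, 6 te: H, 7 brub L.
Parse right to left (heavy = foot alone; LL = one foot; stranded L unfooted): (ˈpu:) (ˈtru:) di (ˈse.fe) (ˈte:) brub.
Foot heads: 1, 2, 4, 6.
Primary stress on the leftmost head = syllable 1.
Primary stress: syllable 1 → ˈpu:.tru:.di.se.fe.te:.brub.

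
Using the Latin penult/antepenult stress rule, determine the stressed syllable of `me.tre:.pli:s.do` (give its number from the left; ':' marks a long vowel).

3

Classical Latin: stress the penult if heavy (long vowel or closed), else the antepenult.
Weights: 2 tre: H, 3 pli:s H, 4 do L.
The penult (syllable 3, pli:s) is heavy, so it takes stress.
Stress on syllable 3: me.tre:.ˈpli:s.do.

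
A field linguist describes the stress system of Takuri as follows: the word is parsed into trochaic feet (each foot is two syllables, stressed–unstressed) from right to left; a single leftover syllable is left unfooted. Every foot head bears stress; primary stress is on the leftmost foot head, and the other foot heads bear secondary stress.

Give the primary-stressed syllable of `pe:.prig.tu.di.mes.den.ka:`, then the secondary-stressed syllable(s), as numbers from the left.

primary 2, secondary 4, 6

Parse right to left into trochaic (ˈσσ) feet: pe: (ˈprig.tu) (ˈdi.mes) (ˈden.ka:). Syllable 1 is left unfooted.
Foot heads (stressed positions): 2, 4, 6.
End Rule Leftmost: primary stress on the leftmost head = syllable 2.
Secondary stress on 4, 6: pe:.ˈprig.tu.ˌdi.mes.ˌden.ka:.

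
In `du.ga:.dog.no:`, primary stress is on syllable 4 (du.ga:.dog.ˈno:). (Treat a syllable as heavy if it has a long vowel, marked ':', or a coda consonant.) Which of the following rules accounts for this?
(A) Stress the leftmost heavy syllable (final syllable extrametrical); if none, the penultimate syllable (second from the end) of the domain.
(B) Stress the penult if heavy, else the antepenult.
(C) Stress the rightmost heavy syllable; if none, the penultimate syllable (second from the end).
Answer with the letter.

Rule A → syllable 2 (observed: 4).
Rule B → syllable 3 (observed: 4).
Rule C → syllable 4 ✓.

C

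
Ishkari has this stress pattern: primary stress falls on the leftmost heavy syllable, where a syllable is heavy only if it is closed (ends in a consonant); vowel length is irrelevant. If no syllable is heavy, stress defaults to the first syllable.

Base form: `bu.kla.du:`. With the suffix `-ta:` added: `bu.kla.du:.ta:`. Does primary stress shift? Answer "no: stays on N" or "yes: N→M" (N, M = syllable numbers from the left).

Base `bu.kla.du:` (3 syllables):
  Weights: 1 bu L, 2 kla L, 3 du: L.
  No heavy syllable in the domain; default to the first syllable = syllable 1.
  → primary stress on syllable 1.
Suffixed `bu.kla.du:.ta:` (4 syllables):
  Weights: 1 bu L, 2 kla L, 3 du: L, 4 ta: L.
  No heavy syllable in the domain; default to the first syllable = syllable 1.
  → primary stress on syllable 1.

no: stays on 1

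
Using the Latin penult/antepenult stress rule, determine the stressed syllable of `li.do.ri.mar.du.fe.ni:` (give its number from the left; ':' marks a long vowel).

Classical Latin: stress the penult if heavy (long vowel or closed), else the antepenult.
Weights: 5 du L, 6 fe L, 7 ni: H.
The penult (syllable 6, fe) is light, so stress falls on the antepenult (syllable 5, du).
Stress on syllable 5: li.do.ri.mar.ˈdu.fe.ni:.

5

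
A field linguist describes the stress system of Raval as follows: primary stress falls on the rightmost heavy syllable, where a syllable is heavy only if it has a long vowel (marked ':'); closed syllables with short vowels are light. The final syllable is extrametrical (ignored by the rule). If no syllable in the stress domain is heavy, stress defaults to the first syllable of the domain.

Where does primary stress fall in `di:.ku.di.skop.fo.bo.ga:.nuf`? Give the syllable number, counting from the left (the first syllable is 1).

The final syllable (8, nuf) is extrametrical; the stress domain is syllables 1–7.
Weights: 1 di: H, 2 ku L, 3 di L, 4 skop L, 5 fo L, 6 bo L, 7 ga: H.
Heavy syllables in the domain: 1, 7. The rightmost is syllable 7 (ga:).
Primary stress: syllable 7 → di:.ku.di.skop.fo.bo.ˈga:.nuf.

7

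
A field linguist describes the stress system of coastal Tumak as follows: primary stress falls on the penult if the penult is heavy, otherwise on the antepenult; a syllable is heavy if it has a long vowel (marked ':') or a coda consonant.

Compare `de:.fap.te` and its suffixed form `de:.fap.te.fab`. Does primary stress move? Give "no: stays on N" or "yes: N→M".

no: stays on 2

Base `de:.fap.te` (3 syllables):
  Weights: 1 de: H, 2 fap H, 3 te L.
  The penult (syllable 2, fap) is heavy, so it takes stress.
  → primary stress on syllable 2.
Suffixed `de:.fap.te.fab` (4 syllables):
  Weights: 2 fap H, 3 te L, 4 fab H.
  The penult (syllable 3, te) is light, so stress falls on the antepenult (syllable 2, fap).
  → primary stress on syllable 2.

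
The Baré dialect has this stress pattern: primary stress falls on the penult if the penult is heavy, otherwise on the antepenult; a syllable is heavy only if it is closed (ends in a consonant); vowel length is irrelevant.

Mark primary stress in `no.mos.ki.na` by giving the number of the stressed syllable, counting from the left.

Weights: 2 mos H, 3 ki L, 4 na L.
The penult (syllable 3, ki) is light, so stress falls on the antepenult (syllable 2, mos).
Primary stress: syllable 2 → no.ˈmos.ki.na.

2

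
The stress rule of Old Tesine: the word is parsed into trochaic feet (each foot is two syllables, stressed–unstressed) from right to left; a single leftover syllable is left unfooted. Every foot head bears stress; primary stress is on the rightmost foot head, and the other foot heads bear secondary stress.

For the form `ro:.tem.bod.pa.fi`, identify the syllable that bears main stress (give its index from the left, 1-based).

4

Parse right to left into trochaic (ˈσσ) feet: ro: (ˈtem.bod) (ˈpa.fi). Syllable 1 is left unfooted.
Foot heads (stressed positions): 2, 4.
End Rule Rightmost: primary stress on the rightmost head = syllable 4.
Primary stress: syllable 4 → ro:.tem.bod.ˈpa.fi.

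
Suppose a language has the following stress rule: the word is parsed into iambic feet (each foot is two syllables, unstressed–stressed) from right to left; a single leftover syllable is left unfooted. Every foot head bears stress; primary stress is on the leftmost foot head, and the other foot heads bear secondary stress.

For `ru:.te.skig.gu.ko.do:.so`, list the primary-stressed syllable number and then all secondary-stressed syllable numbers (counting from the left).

primary 3, secondary 5, 7

Parse right to left into iambic (σˈσ) feet: ru: (te.ˈskig) (gu.ˈko) (do:.ˈso). Syllable 1 is left unfooted.
Foot heads (stressed positions): 3, 5, 7.
End Rule Leftmost: primary stress on the leftmost head = syllable 3.
Secondary stress on 5, 7: ru:.te.ˈskig.gu.ˌko.do:.ˌso.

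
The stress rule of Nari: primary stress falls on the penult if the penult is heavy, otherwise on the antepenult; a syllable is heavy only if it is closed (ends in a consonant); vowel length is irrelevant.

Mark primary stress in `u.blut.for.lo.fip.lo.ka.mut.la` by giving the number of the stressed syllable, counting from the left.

Weights: 7 ka L, 8 mut H, 9 la L.
The penult (syllable 8, mut) is heavy, so it takes stress.
Primary stress: syllable 8 → u.blut.for.lo.fip.lo.ka.ˈmut.la.

8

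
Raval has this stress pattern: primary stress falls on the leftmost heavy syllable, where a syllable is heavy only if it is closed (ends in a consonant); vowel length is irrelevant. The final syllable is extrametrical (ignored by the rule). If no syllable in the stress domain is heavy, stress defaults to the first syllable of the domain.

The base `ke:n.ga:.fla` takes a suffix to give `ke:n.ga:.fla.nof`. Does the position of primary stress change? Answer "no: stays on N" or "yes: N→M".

no: stays on 1

Base `ke:n.ga:.fla` (3 syllables):
  The final syllable (3, fla) is extrametrical; the stress domain is syllables 1–2.
  Weights: 1 ke:n H, 2 ga: L.
  Heavy syllables in the domain: 1. The leftmost is syllable 1 (ke:n).
  → primary stress on syllable 1.
Suffixed `ke:n.ga:.fla.nof` (4 syllables):
  The final syllable (4, nof) is extrametrical; the stress domain is syllables 1–3.
  Weights: 1 ke:n H, 2 ga: L, 3 fla L.
  Heavy syllables in the domain: 1. The leftmost is syllable 1 (ke:n).
  → primary stress on syllable 1.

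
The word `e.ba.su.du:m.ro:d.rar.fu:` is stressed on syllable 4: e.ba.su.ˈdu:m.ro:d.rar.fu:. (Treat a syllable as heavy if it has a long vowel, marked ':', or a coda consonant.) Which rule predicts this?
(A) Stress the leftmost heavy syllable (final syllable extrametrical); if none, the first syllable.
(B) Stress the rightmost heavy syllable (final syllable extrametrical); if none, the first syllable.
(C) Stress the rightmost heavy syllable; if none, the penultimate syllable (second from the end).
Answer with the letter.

Rule A → syllable 4 ✓.
Rule B → syllable 6 (observed: 4).
Rule C → syllable 7 (observed: 4).

A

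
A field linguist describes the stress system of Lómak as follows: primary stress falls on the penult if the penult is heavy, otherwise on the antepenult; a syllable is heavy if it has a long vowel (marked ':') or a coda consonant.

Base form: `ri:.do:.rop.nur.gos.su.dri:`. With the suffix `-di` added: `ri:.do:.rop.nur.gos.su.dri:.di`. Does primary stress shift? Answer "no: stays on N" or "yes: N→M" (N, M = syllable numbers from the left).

yes: 5→7

Base `ri:.do:.rop.nur.gos.su.dri:` (7 syllables):
  Weights: 5 gos H, 6 su L, 7 dri: H.
  The penult (syllable 6, su) is light, so stress falls on the antepenult (syllable 5, gos).
  → primary stress on syllable 5.
Suffixed `ri:.do:.rop.nur.gos.su.dri:.di` (8 syllables):
  Weights: 6 su L, 7 dri: H, 8 di L.
  The penult (syllable 7, dri:) is heavy, so it takes stress.
  → primary stress on syllable 7.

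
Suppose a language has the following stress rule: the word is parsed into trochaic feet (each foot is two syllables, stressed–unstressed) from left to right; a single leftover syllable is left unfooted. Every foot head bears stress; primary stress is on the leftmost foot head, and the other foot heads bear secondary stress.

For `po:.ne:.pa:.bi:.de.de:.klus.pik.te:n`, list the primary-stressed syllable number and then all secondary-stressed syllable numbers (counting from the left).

primary 1, secondary 3, 5, 7

Parse left to right into trochaic (ˈσσ) feet: (ˈpo:.ne:) (ˈpa:.bi:) (ˈde.de:) (ˈklus.pik) te:n. Syllable 9 is left unfooted.
Foot heads (stressed positions): 1, 3, 5, 7.
End Rule Leftmost: primary stress on the leftmost head = syllable 1.
Secondary stress on 3, 5, 7: ˈpo:.ne:.ˌpa:.bi:.ˌde.de:.ˌklus.pik.te:n.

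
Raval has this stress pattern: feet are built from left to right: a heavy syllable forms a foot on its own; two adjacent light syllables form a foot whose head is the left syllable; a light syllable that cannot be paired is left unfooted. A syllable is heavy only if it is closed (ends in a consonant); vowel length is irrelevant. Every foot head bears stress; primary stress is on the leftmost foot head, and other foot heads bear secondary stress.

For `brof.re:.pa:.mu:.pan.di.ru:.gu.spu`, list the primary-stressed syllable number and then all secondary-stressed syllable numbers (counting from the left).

Weights: 1 brof H, 2 re: L, 3 pa: L, 4 mu: L, 5 pan H, 6 di L, 7 ru: L, 8 gu L, 9 spu L.
Parse left to right (heavy = foot alone; LL = one foot; stranded L unfooted): (ˈbrof) (ˈre:.pa:) mu: (ˈpan) (ˈdi.ru:) (ˈgu.spu).
Foot heads: 1, 2, 5, 6, 8.
Primary stress on the leftmost head = syllable 1.
Secondary stress on 2, 5, 6, 8: ˈbrof.ˌre:.pa:.mu:.ˌpan.ˌdi.ru:.ˌgu.spu.

primary 1, secondary 2, 5, 6, 8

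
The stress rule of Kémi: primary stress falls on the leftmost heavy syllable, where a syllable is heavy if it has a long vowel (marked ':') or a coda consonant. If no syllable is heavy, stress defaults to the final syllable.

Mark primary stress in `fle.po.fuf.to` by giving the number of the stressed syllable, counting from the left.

Weights: 1 fle L, 2 po L, 3 fuf H, 4 to L.
Heavy syllables in the domain: 3. The leftmost is syllable 3 (fuf).
Primary stress: syllable 3 → fle.po.ˈfuf.to.

3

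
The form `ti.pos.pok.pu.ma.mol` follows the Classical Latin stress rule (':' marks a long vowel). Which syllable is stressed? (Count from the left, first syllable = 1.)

Classical Latin: stress the penult if heavy (long vowel or closed), else the antepenult.
Weights: 4 pu L, 5 ma L, 6 mol H.
The penult (syllable 5, ma) is light, so stress falls on the antepenult (syllable 4, pu).
Stress on syllable 4: ti.pos.pok.ˈpu.ma.mol.

4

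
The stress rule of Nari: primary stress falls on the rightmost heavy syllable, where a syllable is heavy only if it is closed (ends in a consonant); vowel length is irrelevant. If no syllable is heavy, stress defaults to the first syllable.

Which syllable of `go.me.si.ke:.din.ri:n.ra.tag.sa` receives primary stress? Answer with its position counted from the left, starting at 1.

8

Weights: 1 go L, 2 me L, 3 si L, 4 ke: L, 5 din H, 6 ri:n H, 7 ra L, 8 tag H, 9 sa L.
Heavy syllables in the domain: 5, 6, 8. The rightmost is syllable 8 (tag).
Primary stress: syllable 8 → go.me.si.ke:.din.ri:n.ra.ˈtag.sa.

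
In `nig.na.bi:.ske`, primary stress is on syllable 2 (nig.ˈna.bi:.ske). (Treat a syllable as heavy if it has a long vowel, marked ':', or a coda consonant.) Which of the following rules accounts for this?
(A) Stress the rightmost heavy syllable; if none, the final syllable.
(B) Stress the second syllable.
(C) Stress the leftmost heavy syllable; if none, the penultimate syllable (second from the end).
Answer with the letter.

B

Rule A → syllable 3 (observed: 2).
Rule B → syllable 2 ✓.
Rule C → syllable 1 (observed: 2).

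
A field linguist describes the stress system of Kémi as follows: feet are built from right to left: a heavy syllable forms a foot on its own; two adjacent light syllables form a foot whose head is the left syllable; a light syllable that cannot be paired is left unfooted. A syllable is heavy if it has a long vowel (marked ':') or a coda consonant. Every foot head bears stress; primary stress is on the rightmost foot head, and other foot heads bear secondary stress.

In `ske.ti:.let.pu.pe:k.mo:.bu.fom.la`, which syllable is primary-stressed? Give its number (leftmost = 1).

8

Weights: 1 ske L, 2 ti: H, 3 let H, 4 pu L, 5 pe:k H, 6 mo: H, 7 bu L, 8 fom H, 9 la L.
Parse right to left (heavy = foot alone; LL = one foot; stranded L unfooted): ske (ˈti:) (ˈlet) pu (ˈpe:k) (ˈmo:) bu (ˈfom) la.
Foot heads: 2, 3, 5, 6, 8.
Primary stress on the rightmost head = syllable 8.
Primary stress: syllable 8 → ske.ti:.let.pu.pe:k.mo:.bu.ˈfom.la.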